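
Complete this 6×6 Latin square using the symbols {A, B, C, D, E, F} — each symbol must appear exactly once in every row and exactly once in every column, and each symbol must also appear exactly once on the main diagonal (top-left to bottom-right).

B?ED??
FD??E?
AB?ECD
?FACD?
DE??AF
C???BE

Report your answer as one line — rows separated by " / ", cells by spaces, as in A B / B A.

(r1,c5): row 1 has {B,D,E}; column 5 has {A,B,C,D,E}, so it must be F.
(r3,c3): row 3 has {A,B,C,D,E}; column 3 has {A,E}; the diagonal has {A,B,C,D,E}, so it must be F.
(r4,c1): row 4 has {A,C,D,F}; column 1 has {A,B,C,D,F}, so it must be E.
(r4,c6): row 4 has {A,C,D,E,F}; column 6 has {D,E,F}, so it must be B.
(r5,c4): row 5 has {A,D,E,F}; column 4 has {C,D,E}, so it must be B.
(r6,c2): row 6 has {B,C,E}; column 2 has {B,D,E,F}, so it must be A.
(r6,c3): row 6 has {A,B,C,E}; column 3 has {A,E,F}, so it must be D.
(r6,c4): row 6 has {A,B,C,D,E}; column 4 has {B,C,D,E}, so it must be F.
(r1,c2): row 1 has {B,D,E,F}; column 2 has {A,B,D,E,F}, so it must be C.
(r1,c6): row 1 has {B,C,D,E,F}; column 6 has {B,D,E,F}, so it must be A.
(r2,c4): row 2 has {D,E,F}; column 4 has {B,C,D,E,F}, so it must be A.
(r2,c6): row 2 has {A,D,E,F}; column 6 has {A,B,D,E,F}, so it must be C.
(r5,c3): row 5 has {A,B,D,E,F}; column 3 has {A,D,E,F}, so it must be C.
(r2,c3): row 2 has {A,C,D,E,F}; column 3 has {A,C,D,E,F}, so it must be B.

B C E D F A / F D B A E C / A B F E C D / E F A C D B / D E C B A F / C A D F B E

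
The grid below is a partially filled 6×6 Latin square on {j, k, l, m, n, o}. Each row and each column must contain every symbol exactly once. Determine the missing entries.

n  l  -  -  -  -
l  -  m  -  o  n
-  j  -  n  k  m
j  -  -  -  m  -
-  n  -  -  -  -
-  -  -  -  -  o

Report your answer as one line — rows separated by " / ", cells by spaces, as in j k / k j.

n l o m j k / l k m j o n / o j l n k m / j o n k m l / m n k o l j / k m j l n o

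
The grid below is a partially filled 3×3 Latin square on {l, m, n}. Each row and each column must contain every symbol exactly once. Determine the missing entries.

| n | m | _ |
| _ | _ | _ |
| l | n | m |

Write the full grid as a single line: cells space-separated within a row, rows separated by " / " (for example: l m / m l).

(r1,c3) = l
(r2,c1) = m
(r2,c2) = l
(r2,c3) = n

n m l / m l n / l n m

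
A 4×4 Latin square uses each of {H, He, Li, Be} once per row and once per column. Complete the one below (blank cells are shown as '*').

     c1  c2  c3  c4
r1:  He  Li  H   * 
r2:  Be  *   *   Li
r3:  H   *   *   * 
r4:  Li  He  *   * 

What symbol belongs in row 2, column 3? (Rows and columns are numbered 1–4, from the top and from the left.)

He

Cell (r1,c4): row 1 has {H,He,Li}; column 4 has {Li} → Be.
Cell (r2,c2): row 2 has {Li,Be}; column 2 has {He,Li} → H.
Cell (r2,c3): row 2 has {H,Li,Be}; column 3 has {H} → He.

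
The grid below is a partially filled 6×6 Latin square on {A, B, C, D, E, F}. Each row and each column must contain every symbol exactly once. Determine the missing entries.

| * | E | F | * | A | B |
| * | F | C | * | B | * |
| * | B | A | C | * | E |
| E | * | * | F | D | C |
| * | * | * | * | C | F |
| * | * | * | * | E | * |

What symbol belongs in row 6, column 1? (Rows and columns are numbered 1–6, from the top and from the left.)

(r1,c4) = D
(r3,c5) = F
(r4,c2) = A
(r4,c3) = B
(r5,c2) = D
(r5,c3) = E
(r6,c2) = C
(r6,c3) = D
(r6,c6) = A
(r1,c1) = C
(r2,c6) = D
(r3,c1) = D
(r6,c4) = B
(r2,c1) = A
(r2,c4) = E
(r5,c1) = B
(r5,c4) = A
(r6,c1) = F

F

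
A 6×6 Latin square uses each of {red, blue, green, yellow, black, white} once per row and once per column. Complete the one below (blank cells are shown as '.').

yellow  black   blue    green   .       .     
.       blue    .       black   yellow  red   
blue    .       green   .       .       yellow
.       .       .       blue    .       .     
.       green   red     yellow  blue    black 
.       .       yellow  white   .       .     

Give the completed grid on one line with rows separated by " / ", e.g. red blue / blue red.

yellow black blue green red white / green blue white black yellow red / blue white green red black yellow / red yellow black blue white green / white green red yellow blue black / black red yellow white green blue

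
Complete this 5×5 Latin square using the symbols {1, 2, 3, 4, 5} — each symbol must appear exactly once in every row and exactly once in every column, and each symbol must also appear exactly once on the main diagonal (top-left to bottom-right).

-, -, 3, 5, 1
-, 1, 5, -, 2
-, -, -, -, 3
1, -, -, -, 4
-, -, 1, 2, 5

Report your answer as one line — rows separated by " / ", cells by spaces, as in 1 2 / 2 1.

2 4 3 5 1 / 3 1 5 4 2 / 5 2 4 1 3 / 1 5 2 3 4 / 4 3 1 2 5

(r4,c3) = 2
(r4,c4) = 3
(r2,c4) = 4
(r3,c3) = 4
(r3,c4) = 1
(r4,c2) = 5
(r1,c1) = 2
(r1,c2) = 4
(r2,c1) = 3
(r3,c1) = 5
(r3,c2) = 2
(r5,c1) = 4
(r5,c2) = 3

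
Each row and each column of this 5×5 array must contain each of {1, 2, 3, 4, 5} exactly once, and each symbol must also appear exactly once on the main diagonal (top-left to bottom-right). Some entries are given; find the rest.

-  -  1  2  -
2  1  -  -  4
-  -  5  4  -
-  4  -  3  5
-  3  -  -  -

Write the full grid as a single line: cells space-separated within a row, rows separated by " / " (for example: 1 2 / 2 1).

4 5 1 2 3 / 2 1 3 5 4 / 3 2 5 4 1 / 1 4 2 3 5 / 5 3 4 1 2

(r1,c1) = 4
(r1,c2) = 5
(r1,c5) = 3
(r2,c3) = 3
(r2,c4) = 5
(r3,c2) = 2
(r3,c5) = 1
(r4,c1) = 1
(r4,c3) = 2
(r5,c1) = 5
(r5,c3) = 4
(r5,c4) = 1
(r5,c5) = 2
(r3,c1) = 3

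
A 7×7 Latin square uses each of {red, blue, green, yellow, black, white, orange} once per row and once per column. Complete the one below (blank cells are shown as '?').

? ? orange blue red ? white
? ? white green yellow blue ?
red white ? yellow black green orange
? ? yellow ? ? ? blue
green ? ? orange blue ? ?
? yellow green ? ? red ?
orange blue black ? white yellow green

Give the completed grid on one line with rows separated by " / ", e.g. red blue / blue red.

yellow green orange blue red black white / black orange white green yellow blue red / red white blue yellow black green orange / white red yellow black green orange blue / green black red orange blue white yellow / blue yellow green white orange red black / orange blue black red white yellow green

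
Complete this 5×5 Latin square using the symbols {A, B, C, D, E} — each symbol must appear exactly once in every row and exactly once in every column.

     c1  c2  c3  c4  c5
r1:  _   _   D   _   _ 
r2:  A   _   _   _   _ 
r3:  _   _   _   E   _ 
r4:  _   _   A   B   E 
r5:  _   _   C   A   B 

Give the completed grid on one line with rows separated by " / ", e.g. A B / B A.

B E D C A / A B E D C / C A B E D / D C A B E / E D C A B

(r1,c4) = C
(r1,c5) = A
(r2,c4) = D
(r2,c5) = C
(r3,c3) = B
(r3,c5) = D
(r2,c3) = E
(r3,c1) = C
(r3,c2) = A
(r4,c1) = D
(r4,c2) = C
(r5,c1) = E
(r5,c2) = D
(r1,c1) = B
(r1,c2) = E
(r2,c2) = B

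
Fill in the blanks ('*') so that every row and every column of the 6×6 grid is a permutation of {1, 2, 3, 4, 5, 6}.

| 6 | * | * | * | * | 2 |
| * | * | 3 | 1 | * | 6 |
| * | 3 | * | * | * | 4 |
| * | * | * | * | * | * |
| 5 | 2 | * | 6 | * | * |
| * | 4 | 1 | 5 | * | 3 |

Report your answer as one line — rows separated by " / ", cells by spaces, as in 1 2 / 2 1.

6 1 5 3 4 2 / 4 5 3 1 2 6 / 1 3 6 2 5 4 / 3 6 2 4 1 5 / 5 2 4 6 3 1 / 2 4 1 5 6 3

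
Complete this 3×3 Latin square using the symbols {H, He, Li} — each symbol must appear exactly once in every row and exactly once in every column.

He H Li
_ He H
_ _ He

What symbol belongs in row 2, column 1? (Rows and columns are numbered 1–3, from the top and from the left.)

Li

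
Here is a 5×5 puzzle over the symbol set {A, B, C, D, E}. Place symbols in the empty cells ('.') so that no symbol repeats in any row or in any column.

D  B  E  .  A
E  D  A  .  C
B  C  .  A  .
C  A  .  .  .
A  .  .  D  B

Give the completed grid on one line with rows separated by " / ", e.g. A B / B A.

D B E C A / E D A B C / B C D A E / C A B E D / A E C D B

(r1,c4) = C
(r2,c4) = B
(r3,c3) = D
(r3,c5) = E
(r4,c3) = B
(r4,c4) = E
(r4,c5) = D
(r5,c2) = E
(r5,c3) = C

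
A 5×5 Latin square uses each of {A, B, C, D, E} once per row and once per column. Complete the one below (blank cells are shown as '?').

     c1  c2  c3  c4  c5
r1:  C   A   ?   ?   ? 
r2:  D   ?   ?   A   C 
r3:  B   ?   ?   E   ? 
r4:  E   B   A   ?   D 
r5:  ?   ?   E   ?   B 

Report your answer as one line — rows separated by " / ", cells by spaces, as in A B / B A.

C A D B E / D E B A C / B D C E A / E B A C D / A C E D B

(r1,c5): row 1 has {A,C}; column 5 has {B,C,D}, so it must be E.
(r2,c2): row 2 has {A,C,D}; column 2 has {A,B}, so it must be E.
(r2,c3): row 2 has {A,C,D,E}; column 3 has {A,E}, so it must be B.
(r3,c5): row 3 has {B,E}; column 5 has {B,C,D,E}, so it must be A.
(r4,c4): row 4 has {A,B,D,E}; column 4 has {A,E}, so it must be C.
(r5,c1): row 5 has {B,E}; column 1 has {B,C,D,E}, so it must be A.
(r5,c4): row 5 has {A,B,E}; column 4 has {A,C,E}, so it must be D.
(r1,c3): row 1 has {A,C,E}; column 3 has {A,B,E}, so it must be D.
(r1,c4): row 1 has {A,C,D,E}; column 4 has {A,C,D,E}, so it must be B.
(r3,c3): row 3 has {A,B,E}; column 3 has {A,B,D,E}, so it must be C.
(r5,c2): row 5 has {A,B,D,E}; column 2 has {A,B,E}, so it must be C.
(r3,c2): row 3 has {A,B,C,E}; column 2 has {A,B,C,E}, so it must be D.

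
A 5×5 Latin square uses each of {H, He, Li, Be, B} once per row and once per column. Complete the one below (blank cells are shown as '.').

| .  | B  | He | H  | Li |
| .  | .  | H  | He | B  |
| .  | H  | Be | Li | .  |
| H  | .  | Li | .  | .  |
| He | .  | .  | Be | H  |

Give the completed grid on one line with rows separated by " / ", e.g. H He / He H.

Be B He H Li / Li Be H He B / B H Be Li He / H He Li B Be / He Li B Be H

row 1 has {H,He,Li,B}; column 1 has {H,He} — only Be is left for (r1,c1).
row 2 has {H,He,B}; column 1 has {H,He,Be} — only Li is left for (r2,c1).
row 2 has {H,He,Li,B}; column 2 has {H,B} — only Be is left for (r2,c2).
row 3 has {H,Li,Be}; column 1 has {H,He,Li,Be} — only B is left for (r3,c1).
row 3 has {H,Li,Be,B}; column 5 has {H,Li,B} — only He is left for (r3,c5).
row 4 has {H,Li}; column 2 has {H,Be,B} — only He is left for (r4,c2).
row 4 has {H,He,Li}; column 4 has {H,He,Li,Be} — only B is left for (r4,c4).
row 4 has {H,He,Li,B}; column 5 has {H,He,Li,B} — only Be is left for (r4,c5).
row 5 has {H,He,Be}; column 2 has {H,He,Be,B} — only Li is left for (r5,c2).
row 5 has {H,He,Li,Be}; column 3 has {H,He,Li,Be} — only B is left for (r5,c3).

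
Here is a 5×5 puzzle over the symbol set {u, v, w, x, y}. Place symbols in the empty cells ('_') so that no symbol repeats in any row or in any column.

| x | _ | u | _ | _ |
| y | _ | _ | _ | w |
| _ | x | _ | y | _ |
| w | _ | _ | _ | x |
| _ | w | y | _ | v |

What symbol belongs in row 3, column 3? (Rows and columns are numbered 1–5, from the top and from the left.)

w

Cell (r1,c5): row 1 has {u,x}; column 5 has {v,w,x} → y.
Cell (r3,c5): row 3 has {x,y}; column 5 has {v,w,x,y} → u.
Cell (r4,c3): row 4 has {w,x}; column 3 has {u,y} → v.
Cell (r4,c4): row 4 has {v,w,x}; column 4 has {y} → u.
Cell (r5,c1): row 5 has {v,w,y}; column 1 has {w,x,y} → u.
Cell (r5,c4): row 5 has {u,v,w,y}; column 4 has {u,y} → x.
Cell (r1,c2): row 1 has {u,x,y}; column 2 has {w,x} → v.
Cell (r1,c4): row 1 has {u,v,x,y}; column 4 has {u,x,y} → w.
Cell (r2,c2): row 2 has {w,y}; column 2 has {v,w,x} → u.
Cell (r2,c3): row 2 has {u,w,y}; column 3 has {u,v,y} → x.
Cell (r2,c4): row 2 has {u,w,x,y}; column 4 has {u,w,x,y} → v.
Cell (r3,c1): row 3 has {u,x,y}; column 1 has {u,w,x,y} → v.
Cell (r3,c3): row 3 has {u,v,x,y}; column 3 has {u,v,x,y} → w.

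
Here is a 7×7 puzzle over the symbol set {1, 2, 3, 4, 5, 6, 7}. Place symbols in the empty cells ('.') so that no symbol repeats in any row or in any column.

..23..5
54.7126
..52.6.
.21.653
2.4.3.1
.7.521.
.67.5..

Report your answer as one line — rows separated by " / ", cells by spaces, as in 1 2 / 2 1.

6 1 2 3 7 4 5 / 5 4 3 7 1 2 6 / 1 3 5 2 4 6 7 / 7 2 1 4 6 5 3 / 2 5 4 6 3 7 1 / 3 7 6 5 2 1 4 / 4 6 7 1 5 3 2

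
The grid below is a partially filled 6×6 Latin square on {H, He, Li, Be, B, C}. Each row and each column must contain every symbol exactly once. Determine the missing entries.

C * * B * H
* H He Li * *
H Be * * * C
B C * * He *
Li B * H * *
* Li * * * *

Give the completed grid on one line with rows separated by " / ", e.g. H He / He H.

C He Be B Li H / Be H He Li C B / H Be Li He B C / B C H Be He Li / Li B C H Be He / He Li B C H Be

At row 1, column 2: row 1 has {H,B,C}; column 2 has {H,Li,Be,B,C}; that leaves He.
At row 2, column 1: row 2 has {H,He,Li}; column 1 has {H,Li,B,C}; that leaves Be.
At row 2, column 6: row 2 has {H,He,Li,Be}; column 6 has {H,C}; that leaves B.
At row 3, column 4: row 3 has {H,Be,C}; column 4 has {H,Li,B}; that leaves He.
At row 4, column 4: row 4 has {He,B,C}; column 4 has {H,He,Li,B}; that leaves Be.
At row 4, column 6: row 4 has {He,Be,B,C}; column 6 has {H,B,C}; that leaves Li.
At row 6, column 1: row 6 has {Li}; column 1 has {H,Li,Be,B,C}; that leaves He.
At row 6, column 4: row 6 has {He,Li}; column 4 has {H,He,Li,Be,B}; that leaves C.
At row 6, column 6: row 6 has {He,Li,C}; column 6 has {H,Li,B,C}; that leaves Be.
At row 2, column 5: row 2 has {H,He,Li,Be,B}; column 5 has {He}; that leaves C.
At row 4, column 3: row 4 has {He,Li,Be,B,C}; column 3 has {He}; that leaves H.
At row 5, column 5: row 5 has {H,Li,B}; column 5 has {He,C}; that leaves Be.
At row 5, column 6: row 5 has {H,Li,Be,B}; column 6 has {H,Li,Be,B,C}; that leaves He.
At row 6, column 3: row 6 has {He,Li,Be,C}; column 3 has {H,He}; that leaves B.
At row 6, column 5: row 6 has {He,Li,Be,B,C}; column 5 has {He,Be,C}; that leaves H.
At row 1, column 5: row 1 has {H,He,B,C}; column 5 has {H,He,Be,C}; that leaves Li.
At row 3, column 3: row 3 has {H,He,Be,C}; column 3 has {H,He,B}; that leaves Li.
At row 3, column 5: row 3 has {H,He,Li,Be,C}; column 5 has {H,He,Li,Be,C}; that leaves B.
At row 5, column 3: row 5 has {H,He,Li,Be,B}; column 3 has {H,He,Li,B}; that leaves C.
At row 1, column 3: row 1 has {H,He,Li,B,C}; column 3 has {H,He,Li,B,C}; that leaves Be.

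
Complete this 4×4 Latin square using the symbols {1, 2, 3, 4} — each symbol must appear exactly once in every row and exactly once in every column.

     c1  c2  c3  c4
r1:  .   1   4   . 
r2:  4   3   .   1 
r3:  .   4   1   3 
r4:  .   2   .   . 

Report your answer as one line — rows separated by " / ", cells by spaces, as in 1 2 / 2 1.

3 1 4 2 / 4 3 2 1 / 2 4 1 3 / 1 2 3 4

(r1,c4) = 2
(r2,c3) = 2
(r3,c1) = 2
(r4,c3) = 3
(r4,c4) = 4
(r1,c1) = 3
(r4,c1) = 1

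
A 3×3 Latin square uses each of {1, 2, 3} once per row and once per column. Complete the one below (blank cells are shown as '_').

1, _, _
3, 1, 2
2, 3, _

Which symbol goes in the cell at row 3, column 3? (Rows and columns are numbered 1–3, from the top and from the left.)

1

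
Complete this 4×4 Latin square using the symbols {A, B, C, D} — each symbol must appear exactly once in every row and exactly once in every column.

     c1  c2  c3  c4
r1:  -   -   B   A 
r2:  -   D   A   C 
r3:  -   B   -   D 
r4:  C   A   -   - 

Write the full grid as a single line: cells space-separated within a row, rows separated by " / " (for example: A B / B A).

D C B A / B D A C / A B C D / C A D B

row 1 has {A,B}; column 1 has {C} — only D is left for (r1,c1).
row 1 has {A,B,D}; column 2 has {A,B,D} — only C is left for (r1,c2).
row 2 has {A,C,D}; column 1 has {C,D} — only B is left for (r2,c1).
row 3 has {B,D}; column 1 has {B,C,D} — only A is left for (r3,c1).
row 3 has {A,B,D}; column 3 has {A,B} — only C is left for (r3,c3).
row 4 has {A,C}; column 3 has {A,B,C} — only D is left for (r4,c3).
row 4 has {A,C,D}; column 4 has {A,C,D} — only B is left for (r4,c4).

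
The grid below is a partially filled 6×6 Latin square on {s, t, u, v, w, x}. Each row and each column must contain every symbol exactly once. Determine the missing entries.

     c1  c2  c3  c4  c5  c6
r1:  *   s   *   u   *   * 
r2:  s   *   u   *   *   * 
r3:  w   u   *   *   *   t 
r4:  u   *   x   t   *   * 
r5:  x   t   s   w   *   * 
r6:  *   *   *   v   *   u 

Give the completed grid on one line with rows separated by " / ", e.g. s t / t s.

v s t u w x / s v u x t w / w u v s x t / u w x t v s / x t s w u v / t x w v s u

row 2 has {s,u}; column 4 has {t,u,v,w} — only x is left for (r2,c4).
row 3 has {t,u,w}; column 3 has {s,u,x} — only v is left for (r3,c3).
row 3 has {t,u,v,w}; column 4 has {t,u,v,w,x} — only s is left for (r3,c4).
row 3 has {s,t,u,v,w}; column 5 is empty so far — only x is left for (r3,c5).
row 5 has {s,t,w,x}; column 6 has {t,u} — only v is left for (r5,c6).
row 6 has {u,v}; column 1 has {s,u,w,x} — only t is left for (r6,c1).
row 6 has {t,u,v}; column 3 has {s,u,v,x} — only w is left for (r6,c3).
row 6 has {t,u,v,w}; column 5 has {x} — only s is left for (r6,c5).
row 1 has {s,u}; column 1 has {s,t,u,w,x} — only v is left for (r1,c1).
row 1 has {s,u,v}; column 3 has {s,u,v,w,x} — only t is left for (r1,c3).
row 1 has {s,t,u,v}; column 5 has {s,x} — only w is left for (r1,c5).
row 1 has {s,t,u,v,w}; column 6 has {t,u,v} — only x is left for (r1,c6).
row 2 has {s,u,x}; column 6 has {t,u,v,x} — only w is left for (r2,c6).
row 4 has {t,u,x}; column 5 has {s,w,x} — only v is left for (r4,c5).
row 4 has {t,u,v,x}; column 6 has {t,u,v,w,x} — only s is left for (r4,c6).
row 5 has {s,t,v,w,x}; column 5 has {s,v,w,x} — only u is left for (r5,c5).
row 6 has {s,t,u,v,w}; column 2 has {s,t,u} — only x is left for (r6,c2).
row 2 has {s,u,w,x}; column 2 has {s,t,u,x} — only v is left for (r2,c2).
row 2 has {s,u,v,w,x}; column 5 has {s,u,v,w,x} — only t is left for (r2,c5).
row 4 has {s,t,u,v,x}; column 2 has {s,t,u,v,x} — only w is left for (r4,c2).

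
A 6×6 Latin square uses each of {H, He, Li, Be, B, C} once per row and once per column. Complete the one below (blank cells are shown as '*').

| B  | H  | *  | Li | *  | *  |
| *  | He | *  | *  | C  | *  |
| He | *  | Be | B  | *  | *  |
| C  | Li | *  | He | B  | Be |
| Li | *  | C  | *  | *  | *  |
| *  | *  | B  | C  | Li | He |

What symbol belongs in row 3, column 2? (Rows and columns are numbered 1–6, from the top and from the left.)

At row 1, column 3: row 1 has {H,Li,B}; column 3 has {Be,B,C}; that leaves He.
At row 1, column 5: row 1 has {H,He,Li,B}; column 5 has {Li,B,C}; that leaves Be.
At row 1, column 6: row 1 has {H,He,Li,Be,B}; column 6 has {He,Be}; that leaves C.
At row 3, column 2: row 3 has {He,Be,B}; column 2 has {H,He,Li}; that leaves C.

C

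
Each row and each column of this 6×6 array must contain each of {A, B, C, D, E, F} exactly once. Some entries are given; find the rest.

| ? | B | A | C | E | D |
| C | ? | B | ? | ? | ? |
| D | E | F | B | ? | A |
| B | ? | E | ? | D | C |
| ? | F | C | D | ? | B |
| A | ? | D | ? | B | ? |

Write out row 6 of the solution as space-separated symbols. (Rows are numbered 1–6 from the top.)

Cell (r1,c1): row 1 has {A,B,C,D,E}; column 1 has {A,B,C,D} → F.
Cell (r3,c5): row 3 has {A,B,D,E,F}; column 5 has {B,D,E} → C.
Cell (r4,c2): row 4 has {B,C,D,E}; column 2 has {B,E,F} → A.
Cell (r4,c4): row 4 has {A,B,C,D,E}; column 4 has {B,C,D} → F.
Cell (r5,c1): row 5 has {B,C,D,F}; column 1 has {A,B,C,D,F} → E.
Cell (r5,c5): row 5 has {B,C,D,E,F}; column 5 has {B,C,D,E} → A.
Cell (r6,c2): row 6 has {A,B,D}; column 2 has {A,B,E,F} → C.
Cell (r6,c4): row 6 has {A,B,C,D}; column 4 has {B,C,D,F} → E.
Cell (r6,c6): row 6 has {A,B,C,D,E}; column 6 has {A,B,C,D} → F.

A C D E B F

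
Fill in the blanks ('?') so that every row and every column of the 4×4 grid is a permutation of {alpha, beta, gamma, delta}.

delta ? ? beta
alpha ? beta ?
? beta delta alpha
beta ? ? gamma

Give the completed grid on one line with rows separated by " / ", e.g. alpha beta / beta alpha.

Cell (r2,c4): row 2 has {alpha,beta}; column 4 has {alpha,beta,gamma} → delta.
Cell (r3,c1): row 3 has {alpha,beta,delta}; column 1 has {alpha,beta,delta} → gamma.
Cell (r4,c3): row 4 has {beta,gamma}; column 3 has {beta,delta} → alpha.
Cell (r1,c3): row 1 has {beta,delta}; column 3 has {alpha,beta,delta} → gamma.
Cell (r2,c2): row 2 has {alpha,beta,delta}; column 2 has {beta} → gamma.
Cell (r4,c2): row 4 has {alpha,beta,gamma}; column 2 has {beta,gamma} → delta.
Cell (r1,c2): row 1 has {beta,gamma,delta}; column 2 has {beta,gamma,delta} → alpha.

delta alpha gamma beta / alpha gamma beta delta / gamma beta delta alpha / beta delta alpha gamma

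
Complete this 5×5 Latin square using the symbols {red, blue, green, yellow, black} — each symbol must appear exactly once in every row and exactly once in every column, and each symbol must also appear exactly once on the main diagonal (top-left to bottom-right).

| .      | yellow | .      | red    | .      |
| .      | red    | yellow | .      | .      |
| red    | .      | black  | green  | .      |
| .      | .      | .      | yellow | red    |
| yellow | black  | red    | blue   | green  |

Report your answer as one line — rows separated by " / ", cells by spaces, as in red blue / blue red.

blue yellow green red black / green red yellow black blue / red blue black green yellow / black green blue yellow red / yellow black red blue green

(r1,c1) = blue
(r1,c3) = green
(r1,c5) = black
(r2,c4) = black
(r2,c5) = blue
(r3,c2) = blue
(r3,c5) = yellow
(r4,c2) = green
(r4,c3) = blue
(r2,c1) = green
(r4,c1) = black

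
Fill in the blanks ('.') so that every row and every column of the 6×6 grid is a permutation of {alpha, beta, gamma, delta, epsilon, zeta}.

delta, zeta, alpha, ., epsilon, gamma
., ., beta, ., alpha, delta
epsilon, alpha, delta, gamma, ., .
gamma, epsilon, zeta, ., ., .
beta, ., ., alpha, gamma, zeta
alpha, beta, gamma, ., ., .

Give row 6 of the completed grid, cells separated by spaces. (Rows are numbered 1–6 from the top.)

alpha beta gamma zeta delta epsilon

Cell (r1,c4): row 1 has {alpha,gamma,delta,epsilon,zeta}; column 4 has {alpha,gamma} → beta.
Cell (r2,c1): row 2 has {alpha,beta,delta}; column 1 has {alpha,beta,gamma,delta,epsilon} → zeta.
Cell (r2,c2): row 2 has {alpha,beta,delta,zeta}; column 2 has {alpha,beta,epsilon,zeta} → gamma.
Cell (r2,c4): row 2 has {alpha,beta,gamma,delta,zeta}; column 4 has {alpha,beta,gamma} → epsilon.
Cell (r3,c6): row 3 has {alpha,gamma,delta,epsilon}; column 6 has {gamma,delta,zeta} → beta.
Cell (r4,c4): row 4 has {gamma,epsilon,zeta}; column 4 has {alpha,beta,gamma,epsilon} → delta.
Cell (r4,c5): row 4 has {gamma,delta,epsilon,zeta}; column 5 has {alpha,gamma,epsilon} → beta.
Cell (r4,c6): row 4 has {beta,gamma,delta,epsilon,zeta}; column 6 has {beta,gamma,delta,zeta} → alpha.
Cell (r5,c2): row 5 has {alpha,beta,gamma,zeta}; column 2 has {alpha,beta,gamma,epsilon,zeta} → delta.
Cell (r5,c3): row 5 has {alpha,beta,gamma,delta,zeta}; column 3 has {alpha,beta,gamma,delta,zeta} → epsilon.
Cell (r6,c4): row 6 has {alpha,beta,gamma}; column 4 has {alpha,beta,gamma,delta,epsilon} → zeta.
Cell (r6,c5): row 6 has {alpha,beta,gamma,zeta}; column 5 has {alpha,beta,gamma,epsilon} → delta.
Cell (r6,c6): row 6 has {alpha,beta,gamma,delta,zeta}; column 6 has {alpha,beta,gamma,delta,zeta} → epsilon.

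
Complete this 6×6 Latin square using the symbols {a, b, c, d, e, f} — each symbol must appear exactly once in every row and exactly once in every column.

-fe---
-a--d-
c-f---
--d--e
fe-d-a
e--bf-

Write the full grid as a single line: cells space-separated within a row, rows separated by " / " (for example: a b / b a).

d f e c a b / b a c e d f / c b f a e d / a c d f b e / f e b d c a / e d a b f c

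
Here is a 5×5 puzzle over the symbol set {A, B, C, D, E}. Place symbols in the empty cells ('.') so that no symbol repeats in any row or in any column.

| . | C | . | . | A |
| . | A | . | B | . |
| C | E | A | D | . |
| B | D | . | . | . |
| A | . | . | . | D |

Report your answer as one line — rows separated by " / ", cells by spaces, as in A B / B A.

D C B E A / E A D B C / C E A D B / B D C A E / A B E C D

(r1,c4) = E
(r3,c5) = B
(r5,c2) = B
(r5,c4) = C
(r1,c1) = D
(r1,c3) = B
(r2,c1) = E
(r2,c5) = C
(r4,c4) = A
(r4,c5) = E
(r5,c3) = E
(r2,c3) = D
(r4,c3) = C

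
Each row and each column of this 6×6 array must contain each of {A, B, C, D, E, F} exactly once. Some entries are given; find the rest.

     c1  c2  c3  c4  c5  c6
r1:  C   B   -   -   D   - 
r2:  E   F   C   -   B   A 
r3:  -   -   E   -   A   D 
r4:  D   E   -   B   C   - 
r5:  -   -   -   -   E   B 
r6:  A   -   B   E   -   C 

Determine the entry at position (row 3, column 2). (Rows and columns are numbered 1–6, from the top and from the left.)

C

(r2,c4): row 2 has {A,B,C,E,F}; column 4 has {B,E}, so it must be D.
(r3,c2): row 3 has {A,D,E}; column 2 has {B,E,F}, so it must be C.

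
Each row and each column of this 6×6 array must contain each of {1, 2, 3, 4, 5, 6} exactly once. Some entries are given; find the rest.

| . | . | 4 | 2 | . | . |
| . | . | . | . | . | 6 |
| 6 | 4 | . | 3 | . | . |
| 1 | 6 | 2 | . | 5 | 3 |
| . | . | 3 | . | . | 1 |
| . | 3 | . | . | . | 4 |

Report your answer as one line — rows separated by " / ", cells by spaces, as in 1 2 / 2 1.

3 1 4 2 6 5 / 4 2 1 5 3 6 / 6 4 5 3 1 2 / 1 6 2 4 5 3 / 2 5 3 6 4 1 / 5 3 6 1 2 4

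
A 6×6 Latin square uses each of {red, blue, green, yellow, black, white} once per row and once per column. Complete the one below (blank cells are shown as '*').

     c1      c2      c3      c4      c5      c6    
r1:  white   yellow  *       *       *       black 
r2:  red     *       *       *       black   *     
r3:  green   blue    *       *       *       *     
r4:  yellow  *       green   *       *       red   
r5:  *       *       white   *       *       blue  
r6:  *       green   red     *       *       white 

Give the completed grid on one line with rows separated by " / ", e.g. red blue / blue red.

white yellow blue green red black / red white yellow blue black green / green blue black red white yellow / yellow black green white blue red / black red white yellow green blue / blue green red black yellow white

Cell (r1,c3): row 1 has {yellow,black,white}; column 3 has {red,green,white} → blue.
Cell (r2,c2): row 2 has {red,black}; column 2 has {blue,green,yellow} → white.
Cell (r2,c3): row 2 has {red,black,white}; column 3 has {red,blue,green,white} → yellow.
Cell (r2,c6): row 2 has {red,yellow,black,white}; column 6 has {red,blue,black,white} → green.
Cell (r3,c3): row 3 has {blue,green}; column 3 has {red,blue,green,yellow,white} → black.
Cell (r3,c6): row 3 has {blue,green,black}; column 6 has {red,blue,green,black,white} → yellow.
Cell (r4,c2): row 4 has {red,green,yellow}; column 2 has {blue,green,yellow,white} → black.
Cell (r5,c1): row 5 has {blue,white}; column 1 has {red,green,yellow,white} → black.
Cell (r5,c2): row 5 has {blue,black,white}; column 2 has {blue,green,yellow,black,white} → red.
Cell (r6,c1): row 6 has {red,green,white}; column 1 has {red,green,yellow,black,white} → blue.
Cell (r6,c5): row 6 has {red,blue,green,white}; column 5 has {black} → yellow.
Cell (r2,c4): row 2 has {red,green,yellow,black,white}; column 4 is empty so far → blue.
Cell (r4,c4): row 4 has {red,green,yellow,black}; column 4 has {blue} → white.
Cell (r4,c5): row 4 has {red,green,yellow,black,white}; column 5 has {yellow,black} → blue.
Cell (r5,c5): row 5 has {red,blue,black,white}; column 5 has {blue,yellow,black} → green.
Cell (r6,c4): row 6 has {red,blue,green,yellow,white}; column 4 has {blue,white} → black.
Cell (r1,c5): row 1 has {blue,yellow,black,white}; column 5 has {blue,green,yellow,black} → red.
Cell (r3,c4): row 3 has {blue,green,yellow,black}; column 4 has {blue,black,white} → red.
Cell (r3,c5): row 3 has {red,blue,green,yellow,black}; column 5 has {red,blue,green,yellow,black} → white.
Cell (r5,c4): row 5 has {red,blue,green,black,white}; column 4 has {red,blue,black,white} → yellow.
Cell (r1,c4): row 1 has {red,blue,yellow,black,white}; column 4 has {red,blue,yellow,black,white} → green.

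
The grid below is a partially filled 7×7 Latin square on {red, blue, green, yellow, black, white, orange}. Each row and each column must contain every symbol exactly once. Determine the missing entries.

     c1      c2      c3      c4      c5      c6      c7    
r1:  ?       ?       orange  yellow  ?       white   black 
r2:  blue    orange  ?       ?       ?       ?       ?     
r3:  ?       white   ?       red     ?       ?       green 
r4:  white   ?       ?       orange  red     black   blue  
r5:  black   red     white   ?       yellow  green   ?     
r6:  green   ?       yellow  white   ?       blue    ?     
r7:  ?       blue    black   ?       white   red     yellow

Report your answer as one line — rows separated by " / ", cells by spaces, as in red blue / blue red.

red green orange yellow blue white black / blue orange red black green yellow white / yellow white blue red black orange green / white yellow green orange red black blue / black red white blue yellow green orange / green black yellow white orange blue red / orange blue black green white red yellow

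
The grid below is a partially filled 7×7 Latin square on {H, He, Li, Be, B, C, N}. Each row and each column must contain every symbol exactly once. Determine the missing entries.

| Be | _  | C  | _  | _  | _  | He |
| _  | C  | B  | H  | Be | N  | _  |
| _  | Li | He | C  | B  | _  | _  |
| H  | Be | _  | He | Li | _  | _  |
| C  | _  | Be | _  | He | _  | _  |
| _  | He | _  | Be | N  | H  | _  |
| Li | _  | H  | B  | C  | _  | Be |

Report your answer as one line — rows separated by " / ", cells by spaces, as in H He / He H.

Be B C N H Li He / He C B H Be N Li / N Li He C B Be H / H Be N He Li C B / C H Be Li He B N / B He Li Be N H C / Li N H B C He Be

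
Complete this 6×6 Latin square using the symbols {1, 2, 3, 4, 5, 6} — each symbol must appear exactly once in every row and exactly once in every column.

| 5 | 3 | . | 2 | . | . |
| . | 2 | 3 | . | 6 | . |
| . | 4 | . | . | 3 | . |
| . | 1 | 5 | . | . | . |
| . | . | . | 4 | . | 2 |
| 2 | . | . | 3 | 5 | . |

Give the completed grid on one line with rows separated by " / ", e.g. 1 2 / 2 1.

(r4,c4) = 6
(r5,c5) = 1
(r6,c2) = 6
(r1,c5) = 4
(r4,c5) = 2
(r5,c2) = 5
(r5,c3) = 6
(r1,c3) = 1
(r1,c6) = 6
(r3,c3) = 2
(r5,c1) = 3
(r6,c3) = 4
(r6,c6) = 1
(r3,c6) = 5
(r4,c1) = 4
(r4,c6) = 3
(r2,c1) = 1
(r2,c4) = 5
(r2,c6) = 4
(r3,c1) = 6
(r3,c4) = 1

5 3 1 2 4 6 / 1 2 3 5 6 4 / 6 4 2 1 3 5 / 4 1 5 6 2 3 / 3 5 6 4 1 2 / 2 6 4 3 5 1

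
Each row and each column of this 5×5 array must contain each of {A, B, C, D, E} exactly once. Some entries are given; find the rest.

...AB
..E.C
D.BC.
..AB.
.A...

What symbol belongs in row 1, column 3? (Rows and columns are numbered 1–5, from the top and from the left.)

D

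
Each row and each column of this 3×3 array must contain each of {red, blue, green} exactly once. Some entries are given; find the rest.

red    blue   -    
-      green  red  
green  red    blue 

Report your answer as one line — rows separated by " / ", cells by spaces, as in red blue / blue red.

row 1 has {red,blue}; column 3 has {red,blue} — only green is left for (r1,c3).
row 2 has {red,green}; column 1 has {red,green} — only blue is left for (r2,c1).

red blue green / blue green red / green red blue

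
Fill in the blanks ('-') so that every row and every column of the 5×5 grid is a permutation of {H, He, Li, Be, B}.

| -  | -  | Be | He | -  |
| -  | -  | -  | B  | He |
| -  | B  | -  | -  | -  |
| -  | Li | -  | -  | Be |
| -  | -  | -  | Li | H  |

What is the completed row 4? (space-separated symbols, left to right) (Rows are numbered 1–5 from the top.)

B Li He H Be

row 1 has {He,Be}; column 2 has {Li,B} — only H is left for (r1,c2).
row 2 has {He,B}; column 2 has {H,Li,B} — only Be is left for (r2,c2).
row 3 has {B}; column 5 has {H,He,Be} — only Li is left for (r3,c5).
row 4 has {Li,Be}; column 4 has {He,Li,B} — only H is left for (r4,c4).
row 5 has {H,Li}; column 2 has {H,Li,Be,B} — only He is left for (r5,c2).
row 5 has {H,He,Li}; column 3 has {Be} — only B is left for (r5,c3).
row 1 has {H,He,Be}; column 5 has {H,He,Li,Be} — only B is left for (r1,c5).
row 3 has {Li,B}; column 4 has {H,He,Li,B} — only Be is left for (r3,c4).
row 4 has {H,Li,Be}; column 3 has {Be,B} — only He is left for (r4,c3).
row 5 has {H,He,Li,B}; column 1 is empty so far — only Be is left for (r5,c1).
row 1 has {H,He,Be,B}; column 1 has {Be} — only Li is left for (r1,c1).
row 2 has {He,Be,B}; column 1 has {Li,Be} — only H is left for (r2,c1).
row 2 has {H,He,Be,B}; column 3 has {He,Be,B} — only Li is left for (r2,c3).
row 3 has {Li,Be,B}; column 1 has {H,Li,Be} — only He is left for (r3,c1).
row 3 has {He,Li,Be,B}; column 3 has {He,Li,Be,B} — only H is left for (r3,c3).
row 4 has {H,He,Li,Be}; column 1 has {H,He,Li,Be} — only B is left for (r4,c1).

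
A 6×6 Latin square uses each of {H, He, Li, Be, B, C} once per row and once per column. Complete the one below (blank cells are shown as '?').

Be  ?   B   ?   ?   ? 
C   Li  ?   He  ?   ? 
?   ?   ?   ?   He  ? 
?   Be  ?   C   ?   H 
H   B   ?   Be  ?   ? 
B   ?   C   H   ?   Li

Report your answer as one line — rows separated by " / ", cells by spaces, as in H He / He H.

Be H B Li C He / C Li Be He H B / Li C H B He Be / He Be Li C B H / H B He Be Li C / B He C H Be Li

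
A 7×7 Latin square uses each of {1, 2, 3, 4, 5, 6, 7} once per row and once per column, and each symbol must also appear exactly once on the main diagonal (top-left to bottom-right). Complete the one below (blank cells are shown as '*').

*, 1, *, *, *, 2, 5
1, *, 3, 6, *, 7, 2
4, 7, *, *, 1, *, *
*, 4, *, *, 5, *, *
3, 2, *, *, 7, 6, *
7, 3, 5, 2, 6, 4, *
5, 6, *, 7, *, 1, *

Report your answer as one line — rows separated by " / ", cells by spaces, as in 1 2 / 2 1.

row 1 has {1,2,5}; column 1 has {1,3,4,5,7}; the diagonal has {4,7} — only 6 is left for (r1,c1).
row 2 has {1,2,3,6,7}; column 2 has {1,2,3,4,6,7}; the diagonal has {4,6,7} — only 5 is left for (r2,c2).
row 2 has {1,2,3,5,6,7}; column 5 has {1,5,6,7} — only 4 is left for (r2,c5).
row 3 has {1,4,7}; column 3 has {3,5}; the diagonal has {4,5,6,7} — only 2 is left for (r3,c3).
row 4 has {4,5}; column 1 has {1,3,4,5,6,7} — only 2 is left for (r4,c1).
row 4 has {2,4,5}; column 6 has {1,2,4,6,7} — only 3 is left for (r4,c6).
row 6 has {2,3,4,5,6,7}; column 7 has {2,5} — only 1 is left for (r6,c7).
row 7 has {1,5,6,7}; column 3 has {2,3,5} — only 4 is left for (r7,c3).
row 7 has {1,4,5,6,7}; column 7 has {1,2,5}; the diagonal has {2,4,5,6,7} — only 3 is left for (r7,c7).
row 1 has {1,2,5,6}; column 3 has {2,3,4,5} — only 7 is left for (r1,c3).
row 1 has {1,2,5,6,7}; column 5 has {1,4,5,6,7} — only 3 is left for (r1,c5).
row 3 has {1,2,4,7}; column 6 has {1,2,3,4,6,7} — only 5 is left for (r3,c6).
row 3 has {1,2,4,5,7}; column 7 has {1,2,3,5} — only 6 is left for (r3,c7).
row 4 has {2,3,4,5}; column 4 has {2,6,7}; the diagonal has {2,3,4,5,6,7} — only 1 is left for (r4,c4).
row 4 has {1,2,3,4,5}; column 7 has {1,2,3,5,6} — only 7 is left for (r4,c7).
row 5 has {2,3,6,7}; column 3 has {2,3,4,5,7} — only 1 is left for (r5,c3).
row 5 has {1,2,3,6,7}; column 7 has {1,2,3,5,6,7} — only 4 is left for (r5,c7).
row 7 has {1,3,4,5,6,7}; column 5 has {1,3,4,5,6,7} — only 2 is left for (r7,c5).
row 1 has {1,2,3,5,6,7}; column 4 has {1,2,6,7} — only 4 is left for (r1,c4).
row 3 has {1,2,4,5,6,7}; column 4 has {1,2,4,6,7} — only 3 is left for (r3,c4).
row 4 has {1,2,3,4,5,7}; column 3 has {1,2,3,4,5,7} — only 6 is left for (r4,c3).
row 5 has {1,2,3,4,6,7}; column 4 has {1,2,3,4,6,7} — only 5 is left for (r5,c4).

6 1 7 4 3 2 5 / 1 5 3 6 4 7 2 / 4 7 2 3 1 5 6 / 2 4 6 1 5 3 7 / 3 2 1 5 7 6 4 / 7 3 5 2 6 4 1 / 5 6 4 7 2 1 3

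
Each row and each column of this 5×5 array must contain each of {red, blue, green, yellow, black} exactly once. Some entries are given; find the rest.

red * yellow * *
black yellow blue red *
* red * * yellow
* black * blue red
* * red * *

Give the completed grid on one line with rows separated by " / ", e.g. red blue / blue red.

(r2,c5) = green
(r4,c3) = green
(r3,c3) = black
(r3,c4) = green
(r4,c1) = yellow
(r1,c4) = black
(r1,c5) = blue
(r3,c1) = blue
(r5,c1) = green
(r5,c2) = blue
(r5,c4) = yellow
(r5,c5) = black
(r1,c2) = green

red green yellow black blue / black yellow blue red green / blue red black green yellow / yellow black green blue red / green blue red yellow black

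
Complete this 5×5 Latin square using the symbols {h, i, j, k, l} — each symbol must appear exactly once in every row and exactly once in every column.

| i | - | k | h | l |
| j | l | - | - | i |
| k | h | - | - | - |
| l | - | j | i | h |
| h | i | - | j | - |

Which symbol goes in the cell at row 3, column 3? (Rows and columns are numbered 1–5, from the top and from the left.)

i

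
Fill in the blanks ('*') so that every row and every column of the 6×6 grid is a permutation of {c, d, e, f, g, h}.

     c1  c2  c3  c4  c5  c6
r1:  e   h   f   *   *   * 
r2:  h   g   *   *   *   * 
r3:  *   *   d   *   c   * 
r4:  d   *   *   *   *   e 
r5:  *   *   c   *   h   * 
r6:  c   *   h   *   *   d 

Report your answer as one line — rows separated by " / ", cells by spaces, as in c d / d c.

e h f d g c / h g e c d f / g e d f c h / d c g h f e / f d c e h g / c f h g e d

(r2,c3) = e
(r4,c3) = g
(r4,c5) = f
(r2,c5) = d
(r4,c2) = c
(r4,c4) = h
(r1,c5) = g
(r1,c6) = c
(r2,c6) = f
(r5,c6) = g
(r6,c5) = e
(r1,c4) = d
(r2,c4) = c
(r3,c6) = h
(r5,c1) = f
(r5,c4) = e
(r6,c2) = f
(r6,c4) = g
(r3,c1) = g
(r3,c2) = e
(r3,c4) = f
(r5,c2) = d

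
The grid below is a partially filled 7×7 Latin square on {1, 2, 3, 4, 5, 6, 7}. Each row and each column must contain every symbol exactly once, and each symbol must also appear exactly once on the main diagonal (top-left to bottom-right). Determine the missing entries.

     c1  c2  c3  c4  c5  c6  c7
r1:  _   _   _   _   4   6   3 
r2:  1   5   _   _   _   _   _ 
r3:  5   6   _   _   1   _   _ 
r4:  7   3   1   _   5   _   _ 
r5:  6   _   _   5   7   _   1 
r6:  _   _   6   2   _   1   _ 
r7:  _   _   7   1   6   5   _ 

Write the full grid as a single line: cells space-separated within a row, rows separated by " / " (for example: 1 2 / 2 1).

2 1 5 7 4 6 3 / 1 5 4 3 2 7 6 / 5 6 3 4 1 2 7 / 7 3 1 6 5 4 2 / 6 4 2 5 7 3 1 / 4 7 6 2 3 1 5 / 3 2 7 1 6 5 4

(r1,c1) = 2
(r1,c3) = 5
(r1,c4) = 7
(r6,c5) = 3
(r7,c7) = 4
(r1,c2) = 1
(r2,c5) = 2
(r3,c3) = 3
(r3,c4) = 4
(r4,c4) = 6
(r4,c7) = 2
(r6,c1) = 4
(r6,c2) = 7
(r6,c7) = 5
(r7,c1) = 3
(r7,c2) = 2
(r2,c3) = 4
(r2,c4) = 3
(r2,c6) = 7
(r2,c7) = 6
(r3,c6) = 2
(r3,c7) = 7
(r4,c6) = 4
(r5,c2) = 4
(r5,c3) = 2
(r5,c6) = 3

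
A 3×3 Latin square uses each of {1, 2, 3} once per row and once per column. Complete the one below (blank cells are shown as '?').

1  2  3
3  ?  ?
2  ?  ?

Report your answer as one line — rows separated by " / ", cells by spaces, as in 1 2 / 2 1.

1 2 3 / 3 1 2 / 2 3 1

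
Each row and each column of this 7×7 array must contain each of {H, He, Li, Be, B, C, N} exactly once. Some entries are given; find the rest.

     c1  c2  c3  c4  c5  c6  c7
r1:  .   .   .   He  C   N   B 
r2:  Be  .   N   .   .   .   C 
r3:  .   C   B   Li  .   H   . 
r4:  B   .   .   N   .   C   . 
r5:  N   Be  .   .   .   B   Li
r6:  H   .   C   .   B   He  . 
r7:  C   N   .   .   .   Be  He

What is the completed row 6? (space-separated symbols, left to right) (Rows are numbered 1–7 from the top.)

H Li C Be B He N

(r1,c1) = Li
(r1,c2) = H
(r1,c3) = Be
(r2,c6) = Li
(r3,c1) = He
(r6,c2) = Li
(r6,c4) = Be
(r6,c7) = N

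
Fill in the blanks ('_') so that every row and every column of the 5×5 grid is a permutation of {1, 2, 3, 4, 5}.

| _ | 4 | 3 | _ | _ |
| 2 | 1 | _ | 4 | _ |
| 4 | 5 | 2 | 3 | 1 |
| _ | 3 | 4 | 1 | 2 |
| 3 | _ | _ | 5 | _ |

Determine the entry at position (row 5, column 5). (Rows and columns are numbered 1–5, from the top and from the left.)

4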